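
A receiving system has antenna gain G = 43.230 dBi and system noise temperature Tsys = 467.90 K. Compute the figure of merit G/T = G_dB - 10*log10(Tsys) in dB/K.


G/T = 43.230 - 10*log10(467.90) = 43.230 - 26.70153 = 16.53 dB/K

16.53 dB/K


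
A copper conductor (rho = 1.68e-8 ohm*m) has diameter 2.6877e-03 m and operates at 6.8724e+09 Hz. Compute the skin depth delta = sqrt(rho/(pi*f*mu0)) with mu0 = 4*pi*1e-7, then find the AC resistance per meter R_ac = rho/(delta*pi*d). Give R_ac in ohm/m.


delta = sqrt(1.68e-8 / (pi * 6.8724e+09 * 4*pi*1e-7)) = 7.869018e-07 m
R_ac = 1.68e-8 / (7.869018e-07 * pi * 2.6877e-03) = 2.528 ohm/m

2.528 ohm/m


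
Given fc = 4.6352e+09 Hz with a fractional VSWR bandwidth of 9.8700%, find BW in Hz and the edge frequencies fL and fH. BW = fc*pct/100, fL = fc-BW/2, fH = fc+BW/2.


BW = 4.6352e+09 * 9.8700/100 = 4.574942e+08 Hz
fL = 4.6352e+09 - 4.574942e+08/2 = 4.406e+09 Hz
fH = 4.6352e+09 + 4.574942e+08/2 = 4.864e+09 Hz

BW=4.575e+08 Hz, fL=4.406e+09 Hz, fH=4.864e+09 Hz


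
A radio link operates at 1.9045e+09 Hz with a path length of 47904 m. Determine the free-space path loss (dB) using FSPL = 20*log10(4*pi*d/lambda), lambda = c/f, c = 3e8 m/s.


lambda = c / f = 3.0000e+08 / 1.9045e+09 = 0.1575217 m
FSPL = 20 * log10(4*pi*47904/0.1575217) = 131.6 dB

131.6 dB


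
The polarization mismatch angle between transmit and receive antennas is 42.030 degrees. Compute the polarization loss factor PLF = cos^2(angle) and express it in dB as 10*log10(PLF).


PLF_linear = cos^2(42.030 deg) = 0.5517435
PLF_dB = 10 * log10(0.5517435) = -2.583 dB

-2.583 dB


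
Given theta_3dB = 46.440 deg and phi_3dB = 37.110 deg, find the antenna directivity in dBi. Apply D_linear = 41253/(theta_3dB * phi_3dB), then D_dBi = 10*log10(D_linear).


D_linear = 41253 / (46.440 * 37.110) = 23.93715
D_dBi = 10 * log10(23.93715) = 13.79 dBi

13.79 dBi


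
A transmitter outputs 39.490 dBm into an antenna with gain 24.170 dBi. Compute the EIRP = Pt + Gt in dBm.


EIRP = Pt + Gt = 39.490 + 24.170 = 63.66 dBm

63.66 dBm


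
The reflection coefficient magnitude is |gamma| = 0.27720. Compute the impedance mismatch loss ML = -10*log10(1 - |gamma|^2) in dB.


ML = -10 * log10(1 - 0.27720^2) = -10 * log10(0.92316016) = 0.3472 dB

0.3472 dB


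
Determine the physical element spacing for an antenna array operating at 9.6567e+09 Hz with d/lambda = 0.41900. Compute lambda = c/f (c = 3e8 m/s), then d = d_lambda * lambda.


lambda = c / f = 3.0000e+08 / 9.6567e+09 = 0.03106651 m
d = 0.41900 * 0.03106651 = 0.01302 m

0.01302 m


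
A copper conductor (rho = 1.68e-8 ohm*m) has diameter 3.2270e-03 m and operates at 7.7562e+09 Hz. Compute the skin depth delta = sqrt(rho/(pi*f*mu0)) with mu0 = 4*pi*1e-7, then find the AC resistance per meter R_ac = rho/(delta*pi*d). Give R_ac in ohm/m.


delta = sqrt(1.68e-8 / (pi * 7.7562e+09 * 4*pi*1e-7)) = 7.407135e-07 m
R_ac = 1.68e-8 / (7.407135e-07 * pi * 3.2270e-03) = 2.237 ohm/m

2.237 ohm/m


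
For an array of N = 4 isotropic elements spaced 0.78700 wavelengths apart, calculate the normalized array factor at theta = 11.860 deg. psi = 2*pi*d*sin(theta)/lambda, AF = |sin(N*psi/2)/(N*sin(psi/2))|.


psi = 2*pi*0.78700*sin(11.860 deg) = 1.016274 rad
AF = |sin(4*1.016274/2) / (4*sin(1.016274/2))| = 0.4600

0.4600


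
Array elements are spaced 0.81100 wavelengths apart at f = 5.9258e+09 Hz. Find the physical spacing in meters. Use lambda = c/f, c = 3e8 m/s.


lambda = c / f = 3.0000e+08 / 5.9258e+09 = 0.05062608 m
d = 0.81100 * 0.05062608 = 0.04106 m

0.04106 m


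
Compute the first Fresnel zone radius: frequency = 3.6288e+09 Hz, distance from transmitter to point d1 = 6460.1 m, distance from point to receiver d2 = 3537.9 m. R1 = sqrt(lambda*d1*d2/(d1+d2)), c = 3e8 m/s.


lambda = c / f = 3.0000e+08 / 3.6288e+09 = 0.08267196 m
R1 = sqrt(0.08267196 * 6460.1 * 3537.9 / (6460.1 + 3537.9)) = 13.75 m

13.75 m


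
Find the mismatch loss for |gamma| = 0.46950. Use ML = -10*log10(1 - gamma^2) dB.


ML = -10 * log10(1 - 0.46950^2) = -10 * log10(0.77956975) = 1.081 dB

1.081 dB


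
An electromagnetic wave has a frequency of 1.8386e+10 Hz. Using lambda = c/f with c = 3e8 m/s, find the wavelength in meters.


lambda = c / f = 3.0000e+08 / 1.8386e+10 = 0.01632 m

0.01632 m


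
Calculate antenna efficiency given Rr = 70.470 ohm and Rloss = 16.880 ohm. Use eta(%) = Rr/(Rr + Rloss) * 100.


eta = 70.470 / (70.470 + 16.880) * 100 = 80.68%

80.68%


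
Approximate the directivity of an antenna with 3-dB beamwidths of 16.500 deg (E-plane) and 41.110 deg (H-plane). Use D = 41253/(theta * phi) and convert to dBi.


D_linear = 41253 / (16.500 * 41.110) = 60.81688
D_dBi = 10 * log10(60.81688) = 17.84 dBi

17.84 dBi


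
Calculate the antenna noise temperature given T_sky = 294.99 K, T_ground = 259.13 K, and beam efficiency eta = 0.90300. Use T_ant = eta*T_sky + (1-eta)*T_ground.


T_ant = 0.90300 * 294.99 + (1 - 0.90300) * 259.13 = 291.5 K

291.5 K


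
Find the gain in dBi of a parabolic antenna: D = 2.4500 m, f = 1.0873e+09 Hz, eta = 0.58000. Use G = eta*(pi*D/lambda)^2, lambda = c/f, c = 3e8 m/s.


lambda = c / f = 3.0000e+08 / 1.0873e+09 = 0.2759128 m
G_linear = 0.58000 * (pi * 2.4500 / 0.2759128)^2 = 451.3529
G_dBi = 10 * log10(451.3529) = 26.55 dBi

26.55 dBi


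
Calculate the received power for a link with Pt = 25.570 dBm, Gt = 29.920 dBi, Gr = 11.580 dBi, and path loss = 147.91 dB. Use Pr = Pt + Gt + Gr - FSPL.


Pr = 25.570 + 29.920 + 11.580 - 147.91 = -80.84 dBm

-80.84 dBm


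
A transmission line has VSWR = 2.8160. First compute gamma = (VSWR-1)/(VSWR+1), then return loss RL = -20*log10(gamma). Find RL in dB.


gamma = (2.8160 - 1) / (2.8160 + 1) = 0.4758910
RL = -20 * log10(0.4758910) = 6.450 dB

6.450 dB


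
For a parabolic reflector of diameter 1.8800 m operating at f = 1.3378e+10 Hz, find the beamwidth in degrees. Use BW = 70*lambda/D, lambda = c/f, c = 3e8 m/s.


lambda = c / f = 3.0000e+08 / 1.3378e+10 = 0.02242488 m
BW = 70 * 0.02242488 / 1.8800 = 0.8350 deg

0.8350 deg


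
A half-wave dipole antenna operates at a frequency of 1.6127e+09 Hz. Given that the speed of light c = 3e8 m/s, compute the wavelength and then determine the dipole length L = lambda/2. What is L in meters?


lambda = c / f = 3.0000e+08 / 1.6127e+09 = 0.1860234 m
L = lambda / 2 = 0.1860234 / 2 = 0.09301 m

0.09301 m


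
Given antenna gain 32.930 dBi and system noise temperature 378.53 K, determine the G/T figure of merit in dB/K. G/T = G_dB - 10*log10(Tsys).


G/T = 32.930 - 10*log10(378.53) = 32.930 - 25.78100 = 7.149 dB/K

7.149 dB/K


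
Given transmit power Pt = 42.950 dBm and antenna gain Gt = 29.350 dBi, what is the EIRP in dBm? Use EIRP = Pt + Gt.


EIRP = Pt + Gt = 42.950 + 29.350 = 72.30 dBm

72.30 dBm


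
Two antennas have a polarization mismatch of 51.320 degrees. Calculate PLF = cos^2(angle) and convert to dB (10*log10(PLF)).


PLF_linear = cos^2(51.320 deg) = 0.3905877
PLF_dB = 10 * log10(0.3905877) = -4.083 dB

-4.083 dB


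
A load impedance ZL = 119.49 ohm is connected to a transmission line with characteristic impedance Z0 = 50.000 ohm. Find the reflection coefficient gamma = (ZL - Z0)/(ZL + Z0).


gamma = (119.49 - 50.000) / (119.49 + 50.000) = 0.4100

0.4100


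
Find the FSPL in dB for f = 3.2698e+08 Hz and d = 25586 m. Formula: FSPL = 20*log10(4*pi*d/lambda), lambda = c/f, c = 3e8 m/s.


lambda = c / f = 3.0000e+08 / 3.2698e+08 = 0.9174873 m
FSPL = 20 * log10(4*pi*25586/0.9174873) = 110.9 dB

110.9 dB


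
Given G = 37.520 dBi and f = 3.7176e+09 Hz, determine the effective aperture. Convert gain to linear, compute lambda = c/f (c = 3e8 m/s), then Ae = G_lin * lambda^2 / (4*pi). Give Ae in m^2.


lambda = c / f = 3.0000e+08 / 3.7176e+09 = 0.08069722 m
G_linear = 10^(37.520/10) = 5649.370
Ae = G_linear * lambda^2 / (4*pi) = 5649.370 * 0.08069722^2 / (4*pi) = 2.928 m^2

2.928 m^2


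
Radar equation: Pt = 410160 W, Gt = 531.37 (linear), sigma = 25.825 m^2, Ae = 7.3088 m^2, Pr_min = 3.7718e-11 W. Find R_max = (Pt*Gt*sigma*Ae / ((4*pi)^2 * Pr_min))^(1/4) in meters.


R^4 = 410160*531.37*25.825*7.3088 / ((4*pi)^2 * 3.7718e-11) = 6.906664e+18
R_max = 6.906664e+18^0.25 = 51265 m

51265 m


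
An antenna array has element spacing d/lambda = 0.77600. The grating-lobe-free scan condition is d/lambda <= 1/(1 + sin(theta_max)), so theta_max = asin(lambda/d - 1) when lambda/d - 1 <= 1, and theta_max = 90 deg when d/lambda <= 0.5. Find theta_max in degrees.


lambda/d - 1 = 1/0.77600 - 1 = 0.2886598
theta_max = asin(0.2886598) = 16.78 deg

16.78 deg


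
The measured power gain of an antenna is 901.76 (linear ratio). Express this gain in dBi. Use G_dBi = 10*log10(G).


G_dBi = 10 * log10(901.76) = 29.55 dBi

29.55 dBi


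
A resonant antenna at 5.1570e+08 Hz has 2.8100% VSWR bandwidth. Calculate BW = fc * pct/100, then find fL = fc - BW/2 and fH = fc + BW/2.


BW = 5.1570e+08 * 2.8100/100 = 1.449117e+07 Hz
fL = 5.1570e+08 - 1.449117e+07/2 = 5.085e+08 Hz
fH = 5.1570e+08 + 1.449117e+07/2 = 5.229e+08 Hz

BW=1.449e+07 Hz, fL=5.085e+08 Hz, fH=5.229e+08 Hz


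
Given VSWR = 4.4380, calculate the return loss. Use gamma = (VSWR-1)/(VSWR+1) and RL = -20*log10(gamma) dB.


gamma = (4.4380 - 1) / (4.4380 + 1) = 0.6322177
RL = -20 * log10(0.6322177) = 3.983 dB

3.983 dB


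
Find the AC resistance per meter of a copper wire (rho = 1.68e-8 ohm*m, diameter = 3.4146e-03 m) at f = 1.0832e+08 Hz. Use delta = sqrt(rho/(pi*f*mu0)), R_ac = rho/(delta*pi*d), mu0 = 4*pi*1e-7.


delta = sqrt(1.68e-8 / (pi * 1.0832e+08 * 4*pi*1e-7)) = 6.267877e-06 m
R_ac = 1.68e-8 / (6.267877e-06 * pi * 3.4146e-03) = 0.2499 ohm/m

0.2499 ohm/m


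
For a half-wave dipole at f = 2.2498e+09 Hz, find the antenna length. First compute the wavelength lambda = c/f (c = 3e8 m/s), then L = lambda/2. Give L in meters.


lambda = c / f = 3.0000e+08 / 2.2498e+09 = 0.1333452 m
L = lambda / 2 = 0.1333452 / 2 = 0.06667 m

0.06667 m


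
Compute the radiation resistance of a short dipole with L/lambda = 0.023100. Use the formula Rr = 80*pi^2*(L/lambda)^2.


Rr = 80 * pi^2 * (0.023100)^2 = 80 * 9.869604 * 5.336100e-04 = 0.4213 ohm

0.4213 ohm


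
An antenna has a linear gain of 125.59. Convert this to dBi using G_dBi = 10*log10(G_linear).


G_dBi = 10 * log10(125.59) = 20.99 dBi

20.99 dBi


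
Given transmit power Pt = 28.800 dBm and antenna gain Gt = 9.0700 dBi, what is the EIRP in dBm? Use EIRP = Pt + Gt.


EIRP = Pt + Gt = 28.800 + 9.0700 = 37.87 dBm

37.87 dBm


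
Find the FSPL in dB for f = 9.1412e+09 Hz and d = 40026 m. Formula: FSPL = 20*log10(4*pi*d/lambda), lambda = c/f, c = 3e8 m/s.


lambda = c / f = 3.0000e+08 / 9.1412e+09 = 0.03281845 m
FSPL = 20 * log10(4*pi*40026/0.03281845) = 143.7 dB

143.7 dB


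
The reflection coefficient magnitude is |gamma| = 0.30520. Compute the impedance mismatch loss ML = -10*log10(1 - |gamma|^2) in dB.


ML = -10 * log10(1 - 0.30520^2) = -10 * log10(0.90685296) = 0.4246 dB

0.4246 dB


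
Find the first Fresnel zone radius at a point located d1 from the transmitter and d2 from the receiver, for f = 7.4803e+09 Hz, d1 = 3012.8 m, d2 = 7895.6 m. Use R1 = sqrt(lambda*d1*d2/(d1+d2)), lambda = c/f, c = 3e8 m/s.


lambda = c / f = 3.0000e+08 / 7.4803e+09 = 0.04010534 m
R1 = sqrt(0.04010534 * 3012.8 * 7895.6 / (3012.8 + 7895.6)) = 9.352 m

9.352 m


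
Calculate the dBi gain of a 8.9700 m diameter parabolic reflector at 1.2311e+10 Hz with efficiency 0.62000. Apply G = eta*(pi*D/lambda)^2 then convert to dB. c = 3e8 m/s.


lambda = c / f = 3.0000e+08 / 1.2311e+10 = 0.02436845 m
G_linear = 0.62000 * (pi * 8.9700 / 0.02436845)^2 = 829126.0
G_dBi = 10 * log10(829126.0) = 59.19 dBi

59.19 dBi


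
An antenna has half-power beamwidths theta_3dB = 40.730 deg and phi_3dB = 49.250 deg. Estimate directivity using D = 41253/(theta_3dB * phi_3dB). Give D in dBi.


D_linear = 41253 / (40.730 * 49.250) = 20.56529
D_dBi = 10 * log10(20.56529) = 13.13 dBi

13.13 dBi


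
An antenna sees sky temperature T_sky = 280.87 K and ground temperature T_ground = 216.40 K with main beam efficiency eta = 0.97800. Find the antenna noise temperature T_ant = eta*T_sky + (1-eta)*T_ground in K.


T_ant = 0.97800 * 280.87 + (1 - 0.97800) * 216.40 = 279.5 K

279.5 K


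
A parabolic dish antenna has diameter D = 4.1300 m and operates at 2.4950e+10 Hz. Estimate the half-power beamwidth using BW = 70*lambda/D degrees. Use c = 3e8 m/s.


lambda = c / f = 3.0000e+08 / 2.4950e+10 = 0.01202405 m
BW = 70 * 0.01202405 / 4.1300 = 0.2038 deg

0.2038 deg


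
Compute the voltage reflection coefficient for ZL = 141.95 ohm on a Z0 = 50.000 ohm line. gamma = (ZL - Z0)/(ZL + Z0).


gamma = (141.95 - 50.000) / (141.95 + 50.000) = 0.4790

0.4790


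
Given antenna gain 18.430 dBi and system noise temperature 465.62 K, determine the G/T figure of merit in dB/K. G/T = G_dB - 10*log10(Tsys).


G/T = 18.430 - 10*log10(465.62) = 18.430 - 26.68032 = -8.250 dB/K

-8.250 dB/K


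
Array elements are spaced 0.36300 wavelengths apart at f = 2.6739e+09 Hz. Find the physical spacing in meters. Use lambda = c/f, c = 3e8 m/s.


lambda = c / f = 3.0000e+08 / 2.6739e+09 = 0.1121957 m
d = 0.36300 * 0.1121957 = 0.04073 m

0.04073 m


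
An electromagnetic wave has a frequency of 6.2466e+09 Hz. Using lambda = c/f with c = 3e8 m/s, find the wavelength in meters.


lambda = c / f = 3.0000e+08 / 6.2466e+09 = 0.04803 m

0.04803 m


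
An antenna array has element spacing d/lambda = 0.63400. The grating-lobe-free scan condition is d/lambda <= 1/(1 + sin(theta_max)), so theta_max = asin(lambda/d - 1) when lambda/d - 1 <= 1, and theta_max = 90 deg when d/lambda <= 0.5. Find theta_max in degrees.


lambda/d - 1 = 1/0.63400 - 1 = 0.5772871
theta_max = asin(0.5772871) = 35.26 deg

35.26 deg


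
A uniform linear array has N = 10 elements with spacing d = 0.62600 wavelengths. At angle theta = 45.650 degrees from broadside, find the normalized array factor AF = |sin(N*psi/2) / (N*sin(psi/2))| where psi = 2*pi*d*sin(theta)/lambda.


psi = 2*pi*0.62600*sin(45.650 deg) = 2.812617 rad
AF = |sin(10*2.812617/2) / (10*sin(2.812617/2))| = 0.1011

0.1011


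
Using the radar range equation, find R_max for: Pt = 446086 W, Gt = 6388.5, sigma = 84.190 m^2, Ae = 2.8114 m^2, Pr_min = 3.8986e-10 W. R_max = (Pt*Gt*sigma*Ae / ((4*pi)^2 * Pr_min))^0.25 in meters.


R^4 = 446086*6388.5*84.190*2.8114 / ((4*pi)^2 * 3.8986e-10) = 1.095651e+19
R_max = 1.095651e+19^0.25 = 57533 m

57533 m


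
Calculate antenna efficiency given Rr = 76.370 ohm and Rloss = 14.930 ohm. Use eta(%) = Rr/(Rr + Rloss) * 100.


eta = 76.370 / (76.370 + 14.930) * 100 = 83.65%

83.65%


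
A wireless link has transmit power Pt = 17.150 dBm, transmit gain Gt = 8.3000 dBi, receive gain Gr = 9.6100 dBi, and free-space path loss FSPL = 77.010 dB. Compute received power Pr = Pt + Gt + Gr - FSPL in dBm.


Pr = 17.150 + 8.3000 + 9.6100 - 77.010 = -41.95 dBm

-41.95 dBm


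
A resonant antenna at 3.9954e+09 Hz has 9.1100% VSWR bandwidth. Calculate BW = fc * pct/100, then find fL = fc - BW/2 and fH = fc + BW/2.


BW = 3.9954e+09 * 9.1100/100 = 3.639809e+08 Hz
fL = 3.9954e+09 - 3.639809e+08/2 = 3.813e+09 Hz
fH = 3.9954e+09 + 3.639809e+08/2 = 4.177e+09 Hz

BW=3.640e+08 Hz, fL=3.813e+09 Hz, fH=4.177e+09 Hz


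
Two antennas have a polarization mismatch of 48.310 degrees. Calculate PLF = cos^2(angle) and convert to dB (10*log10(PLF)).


PLF_linear = cos^2(48.310 deg) = 0.4423581
PLF_dB = 10 * log10(0.4423581) = -3.542 dB

-3.542 dB


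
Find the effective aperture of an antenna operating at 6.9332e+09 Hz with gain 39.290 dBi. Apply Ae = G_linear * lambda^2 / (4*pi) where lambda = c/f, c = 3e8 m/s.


lambda = c / f = 3.0000e+08 / 6.9332e+09 = 0.04327006 m
G_linear = 10^(39.290/10) = 8491.805
Ae = G_linear * lambda^2 / (4*pi) = 8491.805 * 0.04327006^2 / (4*pi) = 1.265 m^2

1.265 m^2


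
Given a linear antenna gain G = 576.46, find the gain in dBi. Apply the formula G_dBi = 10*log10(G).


G_dBi = 10 * log10(576.46) = 27.61 dBi

27.61 dBi


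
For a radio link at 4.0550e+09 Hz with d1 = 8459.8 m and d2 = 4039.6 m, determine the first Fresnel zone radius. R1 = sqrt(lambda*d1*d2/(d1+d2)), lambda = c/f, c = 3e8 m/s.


lambda = c / f = 3.0000e+08 / 4.0550e+09 = 0.07398274 m
R1 = sqrt(0.07398274 * 8459.8 * 4039.6 / (8459.8 + 4039.6)) = 14.22 m

14.22 m


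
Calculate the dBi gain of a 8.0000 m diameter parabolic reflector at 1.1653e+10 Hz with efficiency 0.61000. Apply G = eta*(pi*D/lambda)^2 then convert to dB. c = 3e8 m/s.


lambda = c / f = 3.0000e+08 / 1.1653e+10 = 0.02574444 m
G_linear = 0.61000 * (pi * 8.0000 / 0.02574444)^2 = 581356.7
G_dBi = 10 * log10(581356.7) = 57.64 dBi

57.64 dBi


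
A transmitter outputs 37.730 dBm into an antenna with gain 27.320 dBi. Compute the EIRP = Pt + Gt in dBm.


EIRP = Pt + Gt = 37.730 + 27.320 = 65.05 dBm

65.05 dBm


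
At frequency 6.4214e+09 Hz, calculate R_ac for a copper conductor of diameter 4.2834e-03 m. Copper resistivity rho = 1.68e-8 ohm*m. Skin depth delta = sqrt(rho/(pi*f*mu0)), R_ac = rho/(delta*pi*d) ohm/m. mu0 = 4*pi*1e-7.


delta = sqrt(1.68e-8 / (pi * 6.4214e+09 * 4*pi*1e-7)) = 8.140666e-07 m
R_ac = 1.68e-8 / (8.140666e-07 * pi * 4.2834e-03) = 1.534 ohm/m

1.534 ohm/m


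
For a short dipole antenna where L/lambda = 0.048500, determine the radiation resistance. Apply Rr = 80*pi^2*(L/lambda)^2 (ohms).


Rr = 80 * pi^2 * (0.048500)^2 = 80 * 9.869604 * 2.352250e-03 = 1.857 ohm

1.857 ohm


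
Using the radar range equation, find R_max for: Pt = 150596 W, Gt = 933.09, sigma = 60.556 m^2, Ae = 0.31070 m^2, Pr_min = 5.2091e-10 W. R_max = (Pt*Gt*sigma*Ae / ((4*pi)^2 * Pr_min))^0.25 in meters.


R^4 = 150596*933.09*60.556*0.31070 / ((4*pi)^2 * 5.2091e-10) = 3.214053e+16
R_max = 3.214053e+16^0.25 = 13389 m

13389 m


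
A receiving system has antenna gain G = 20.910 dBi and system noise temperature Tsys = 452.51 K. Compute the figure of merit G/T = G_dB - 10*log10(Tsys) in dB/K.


G/T = 20.910 - 10*log10(452.51) = 20.910 - 26.55628 = -5.646 dB/K

-5.646 dB/K


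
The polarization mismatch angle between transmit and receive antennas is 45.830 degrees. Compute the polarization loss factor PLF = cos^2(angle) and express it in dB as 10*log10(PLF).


PLF_linear = cos^2(45.830 deg) = 0.4855158
PLF_dB = 10 * log10(0.4855158) = -3.138 dB

-3.138 dB


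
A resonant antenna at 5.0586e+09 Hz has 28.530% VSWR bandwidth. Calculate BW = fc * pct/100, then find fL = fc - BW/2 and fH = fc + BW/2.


BW = 5.0586e+09 * 28.530/100 = 1.443219e+09 Hz
fL = 5.0586e+09 - 1.443219e+09/2 = 4.337e+09 Hz
fH = 5.0586e+09 + 1.443219e+09/2 = 5.780e+09 Hz

BW=1.443e+09 Hz, fL=4.337e+09 Hz, fH=5.780e+09 Hz


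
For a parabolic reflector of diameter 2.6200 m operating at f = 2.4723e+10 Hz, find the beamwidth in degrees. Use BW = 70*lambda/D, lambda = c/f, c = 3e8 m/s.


lambda = c / f = 3.0000e+08 / 2.4723e+10 = 0.01213445 m
BW = 70 * 0.01213445 / 2.6200 = 0.3242 deg

0.3242 deg


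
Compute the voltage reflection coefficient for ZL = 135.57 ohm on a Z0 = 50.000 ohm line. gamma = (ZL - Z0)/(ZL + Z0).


gamma = (135.57 - 50.000) / (135.57 + 50.000) = 0.4611

0.4611


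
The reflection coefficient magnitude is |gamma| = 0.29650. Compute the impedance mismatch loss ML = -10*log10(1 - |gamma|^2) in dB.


ML = -10 * log10(1 - 0.29650^2) = -10 * log10(0.91208775) = 0.3996 dB

0.3996 dB


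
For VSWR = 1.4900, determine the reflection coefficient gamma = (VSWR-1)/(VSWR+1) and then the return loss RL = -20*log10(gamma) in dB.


gamma = (1.4900 - 1) / (1.4900 + 1) = 0.1967871
RL = -20 * log10(0.1967871) = 14.12 dB

14.12 dB


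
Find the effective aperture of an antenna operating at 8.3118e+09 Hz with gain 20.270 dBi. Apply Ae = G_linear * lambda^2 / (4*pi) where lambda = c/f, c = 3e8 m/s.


lambda = c / f = 3.0000e+08 / 8.3118e+09 = 0.03609326 m
G_linear = 10^(20.270/10) = 106.4143
Ae = G_linear * lambda^2 / (4*pi) = 106.4143 * 0.03609326^2 / (4*pi) = 0.01103 m^2

0.01103 m^2


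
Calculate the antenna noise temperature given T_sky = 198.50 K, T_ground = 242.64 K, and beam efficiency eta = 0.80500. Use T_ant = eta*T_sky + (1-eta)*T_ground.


T_ant = 0.80500 * 198.50 + (1 - 0.80500) * 242.64 = 207.1 K

207.1 K


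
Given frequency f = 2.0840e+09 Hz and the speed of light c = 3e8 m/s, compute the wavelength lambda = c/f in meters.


lambda = c / f = 3.0000e+08 / 2.0840e+09 = 0.1440 m

0.1440 m


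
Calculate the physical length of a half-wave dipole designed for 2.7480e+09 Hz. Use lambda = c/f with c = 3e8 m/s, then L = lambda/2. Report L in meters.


lambda = c / f = 3.0000e+08 / 2.7480e+09 = 0.1091703 m
L = lambda / 2 = 0.1091703 / 2 = 0.05459 m

0.05459 m


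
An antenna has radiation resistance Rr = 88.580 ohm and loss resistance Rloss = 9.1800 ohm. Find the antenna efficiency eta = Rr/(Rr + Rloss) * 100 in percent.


eta = 88.580 / (88.580 + 9.1800) * 100 = 90.61%

90.61%


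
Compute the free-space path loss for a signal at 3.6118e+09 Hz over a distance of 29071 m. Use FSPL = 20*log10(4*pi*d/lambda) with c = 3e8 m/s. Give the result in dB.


lambda = c / f = 3.0000e+08 / 3.6118e+09 = 0.08306108 m
FSPL = 20 * log10(4*pi*29071/0.08306108) = 132.9 dB

132.9 dB


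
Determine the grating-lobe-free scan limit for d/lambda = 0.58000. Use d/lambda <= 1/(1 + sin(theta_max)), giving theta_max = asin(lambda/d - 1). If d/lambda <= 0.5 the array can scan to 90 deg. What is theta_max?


lambda/d - 1 = 1/0.58000 - 1 = 0.7241379
theta_max = asin(0.7241379) = 46.40 deg

46.40 deg


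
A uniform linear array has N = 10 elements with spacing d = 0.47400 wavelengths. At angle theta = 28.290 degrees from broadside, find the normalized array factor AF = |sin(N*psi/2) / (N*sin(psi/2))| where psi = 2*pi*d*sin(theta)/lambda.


psi = 2*pi*0.47400*sin(28.290 deg) = 1.411486 rad
AF = |sin(10*1.411486/2) / (10*sin(1.411486/2))| = 0.1078

0.1078


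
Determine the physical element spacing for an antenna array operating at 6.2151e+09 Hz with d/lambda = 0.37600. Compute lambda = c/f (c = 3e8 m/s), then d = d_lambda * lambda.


lambda = c / f = 3.0000e+08 / 6.2151e+09 = 0.04826954 m
d = 0.37600 * 0.04826954 = 0.01815 m

0.01815 m


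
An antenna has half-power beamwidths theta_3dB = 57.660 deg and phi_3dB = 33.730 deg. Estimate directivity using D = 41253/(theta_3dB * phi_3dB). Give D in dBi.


D_linear = 41253 / (57.660 * 33.730) = 21.21117
D_dBi = 10 * log10(21.21117) = 13.27 dBi

13.27 dBi


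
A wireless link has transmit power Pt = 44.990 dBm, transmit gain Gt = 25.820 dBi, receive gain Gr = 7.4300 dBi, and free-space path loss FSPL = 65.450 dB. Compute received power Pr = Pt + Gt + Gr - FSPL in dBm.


Pr = 44.990 + 25.820 + 7.4300 - 65.450 = 12.79 dBm

12.79 dBm


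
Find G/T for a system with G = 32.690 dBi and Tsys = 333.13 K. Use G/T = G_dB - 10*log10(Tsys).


G/T = 32.690 - 10*log10(333.13) = 32.690 - 25.22614 = 7.464 dB/K

7.464 dB/K


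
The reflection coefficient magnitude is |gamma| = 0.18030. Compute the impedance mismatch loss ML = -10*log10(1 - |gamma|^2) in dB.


ML = -10 * log10(1 - 0.18030^2) = -10 * log10(0.96749191) = 0.1435 dB

0.1435 dB


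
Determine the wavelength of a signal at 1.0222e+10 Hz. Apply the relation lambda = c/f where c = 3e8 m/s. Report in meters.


lambda = c / f = 3.0000e+08 / 1.0222e+10 = 0.02935 m

0.02935 m


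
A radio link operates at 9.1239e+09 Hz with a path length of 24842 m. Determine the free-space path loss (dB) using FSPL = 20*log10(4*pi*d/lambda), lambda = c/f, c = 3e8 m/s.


lambda = c / f = 3.0000e+08 / 9.1239e+09 = 0.03288068 m
FSPL = 20 * log10(4*pi*24842/0.03288068) = 139.5 dB

139.5 dB


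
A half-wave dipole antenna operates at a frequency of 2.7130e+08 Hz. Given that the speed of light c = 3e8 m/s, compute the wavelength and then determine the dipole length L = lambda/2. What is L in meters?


lambda = c / f = 3.0000e+08 / 2.7130e+08 = 1.105787 m
L = lambda / 2 = 1.105787 / 2 = 0.5529 m

0.5529 m


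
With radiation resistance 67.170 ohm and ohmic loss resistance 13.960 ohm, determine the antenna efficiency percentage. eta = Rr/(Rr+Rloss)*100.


eta = 67.170 / (67.170 + 13.960) * 100 = 82.79%

82.79%


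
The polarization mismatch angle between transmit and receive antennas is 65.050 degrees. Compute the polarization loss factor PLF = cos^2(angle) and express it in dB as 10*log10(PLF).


PLF_linear = cos^2(65.050 deg) = 0.1779382
PLF_dB = 10 * log10(0.1779382) = -7.497 dB

-7.497 dB


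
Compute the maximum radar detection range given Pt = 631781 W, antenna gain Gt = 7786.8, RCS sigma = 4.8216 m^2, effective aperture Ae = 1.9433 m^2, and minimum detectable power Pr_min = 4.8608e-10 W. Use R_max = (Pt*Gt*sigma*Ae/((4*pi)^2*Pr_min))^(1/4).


R^4 = 631781*7786.8*4.8216*1.9433 / ((4*pi)^2 * 4.8608e-10) = 6.005223e+17
R_max = 6.005223e+17^0.25 = 27838 m

27838 m


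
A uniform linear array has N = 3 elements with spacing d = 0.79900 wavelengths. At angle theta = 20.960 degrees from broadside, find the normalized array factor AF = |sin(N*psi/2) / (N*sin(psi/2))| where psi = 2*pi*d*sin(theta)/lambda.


psi = 2*pi*0.79900*sin(20.960 deg) = 1.795830 rad
AF = |sin(3*1.795830/2) / (3*sin(1.795830/2))| = 0.1846

0.1846


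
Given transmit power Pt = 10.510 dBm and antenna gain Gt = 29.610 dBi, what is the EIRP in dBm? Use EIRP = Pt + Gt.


EIRP = Pt + Gt = 10.510 + 29.610 = 40.12 dBm

40.12 dBm


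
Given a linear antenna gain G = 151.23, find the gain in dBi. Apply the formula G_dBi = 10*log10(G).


G_dBi = 10 * log10(151.23) = 21.80 dBi

21.80 dBi


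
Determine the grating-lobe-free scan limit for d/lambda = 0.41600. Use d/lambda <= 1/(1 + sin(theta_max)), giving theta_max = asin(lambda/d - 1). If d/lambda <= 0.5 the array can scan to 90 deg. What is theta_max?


lambda/d - 1 = 1/0.41600 - 1 = 1.403846 >= 1
d/lambda <= 0.5, so the array can scan to endfire without grating lobes: theta_max = 90 deg

90 deg


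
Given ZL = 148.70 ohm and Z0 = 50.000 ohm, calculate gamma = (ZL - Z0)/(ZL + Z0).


gamma = (148.70 - 50.000) / (148.70 + 50.000) = 0.4967

0.4967


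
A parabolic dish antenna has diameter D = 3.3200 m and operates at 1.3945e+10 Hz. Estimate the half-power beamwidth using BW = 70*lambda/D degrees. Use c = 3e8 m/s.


lambda = c / f = 3.0000e+08 / 1.3945e+10 = 0.02151309 m
BW = 70 * 0.02151309 / 3.3200 = 0.4536 deg

0.4536 deg


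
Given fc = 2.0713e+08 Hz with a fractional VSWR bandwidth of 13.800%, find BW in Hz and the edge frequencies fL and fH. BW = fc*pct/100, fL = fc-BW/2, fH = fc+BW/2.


BW = 2.0713e+08 * 13.800/100 = 2.858394e+07 Hz
fL = 2.0713e+08 - 2.858394e+07/2 = 1.928e+08 Hz
fH = 2.0713e+08 + 2.858394e+07/2 = 2.214e+08 Hz

BW=2.858e+07 Hz, fL=1.928e+08 Hz, fH=2.214e+08 Hz


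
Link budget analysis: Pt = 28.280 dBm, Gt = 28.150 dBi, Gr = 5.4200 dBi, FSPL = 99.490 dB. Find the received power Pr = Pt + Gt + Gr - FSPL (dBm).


Pr = 28.280 + 28.150 + 5.4200 - 99.490 = -37.64 dBm

-37.64 dBm


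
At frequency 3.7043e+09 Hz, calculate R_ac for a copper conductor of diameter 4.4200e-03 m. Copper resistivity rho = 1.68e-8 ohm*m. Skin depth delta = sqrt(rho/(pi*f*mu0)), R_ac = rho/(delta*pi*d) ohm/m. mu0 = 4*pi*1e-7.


delta = sqrt(1.68e-8 / (pi * 3.7043e+09 * 4*pi*1e-7)) = 1.071820e-06 m
R_ac = 1.68e-8 / (1.071820e-06 * pi * 4.4200e-03) = 1.129 ohm/m

1.129 ohm/m


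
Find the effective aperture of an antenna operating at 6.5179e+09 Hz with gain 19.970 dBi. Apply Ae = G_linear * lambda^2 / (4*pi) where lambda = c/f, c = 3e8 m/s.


lambda = c / f = 3.0000e+08 / 6.5179e+09 = 0.04602709 m
G_linear = 10^(19.970/10) = 99.31160
Ae = G_linear * lambda^2 / (4*pi) = 99.31160 * 0.04602709^2 / (4*pi) = 0.01674 m^2

0.01674 m^2


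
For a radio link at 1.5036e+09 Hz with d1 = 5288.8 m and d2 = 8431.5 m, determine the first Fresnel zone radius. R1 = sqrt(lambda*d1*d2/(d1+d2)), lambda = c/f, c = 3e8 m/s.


lambda = c / f = 3.0000e+08 / 1.5036e+09 = 0.1995211 m
R1 = sqrt(0.1995211 * 5288.8 * 8431.5 / (5288.8 + 8431.5)) = 25.46 m

25.46 m


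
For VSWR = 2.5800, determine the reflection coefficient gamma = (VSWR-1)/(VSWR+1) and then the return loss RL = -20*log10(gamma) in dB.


gamma = (2.5800 - 1) / (2.5800 + 1) = 0.4413408
RL = -20 * log10(0.4413408) = 7.105 dB

7.105 dB


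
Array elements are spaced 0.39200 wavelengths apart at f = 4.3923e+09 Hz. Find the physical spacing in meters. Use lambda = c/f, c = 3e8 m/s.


lambda = c / f = 3.0000e+08 / 4.3923e+09 = 0.06830135 m
d = 0.39200 * 0.06830135 = 0.02677 m

0.02677 m


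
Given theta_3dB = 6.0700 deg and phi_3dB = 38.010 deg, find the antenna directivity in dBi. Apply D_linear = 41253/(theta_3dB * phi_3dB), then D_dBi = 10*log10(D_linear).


D_linear = 41253 / (6.0700 * 38.010) = 178.8006
D_dBi = 10 * log10(178.8006) = 22.52 dBi

22.52 dBi


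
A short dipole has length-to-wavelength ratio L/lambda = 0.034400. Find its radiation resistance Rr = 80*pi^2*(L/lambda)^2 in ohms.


Rr = 80 * pi^2 * (0.034400)^2 = 80 * 9.869604 * 1.183360e-03 = 0.9343 ohm

0.9343 ohm


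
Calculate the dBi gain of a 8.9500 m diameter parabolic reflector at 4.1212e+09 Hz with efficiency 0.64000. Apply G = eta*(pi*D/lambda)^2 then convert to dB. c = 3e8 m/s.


lambda = c / f = 3.0000e+08 / 4.1212e+09 = 0.07279433 m
G_linear = 0.64000 * (pi * 8.9500 / 0.07279433)^2 = 95484.02
G_dBi = 10 * log10(95484.02) = 49.80 dBi

49.80 dBi


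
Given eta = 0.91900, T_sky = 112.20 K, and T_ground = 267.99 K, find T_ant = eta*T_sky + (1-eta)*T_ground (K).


T_ant = 0.91900 * 112.20 + (1 - 0.91900) * 267.99 = 124.8 K

124.8 K


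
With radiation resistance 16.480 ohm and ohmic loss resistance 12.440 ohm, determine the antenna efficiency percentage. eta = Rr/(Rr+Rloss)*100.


eta = 16.480 / (16.480 + 12.440) * 100 = 56.98%

56.98%


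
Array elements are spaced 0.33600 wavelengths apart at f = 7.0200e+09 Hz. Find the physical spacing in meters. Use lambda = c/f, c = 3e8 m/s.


lambda = c / f = 3.0000e+08 / 7.0200e+09 = 0.04273504 m
d = 0.33600 * 0.04273504 = 0.01436 m

0.01436 m


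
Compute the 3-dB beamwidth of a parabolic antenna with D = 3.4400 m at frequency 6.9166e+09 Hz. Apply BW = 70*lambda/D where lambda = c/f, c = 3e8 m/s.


lambda = c / f = 3.0000e+08 / 6.9166e+09 = 0.04337391 m
BW = 70 * 0.04337391 / 3.4400 = 0.8826 deg

0.8826 deg


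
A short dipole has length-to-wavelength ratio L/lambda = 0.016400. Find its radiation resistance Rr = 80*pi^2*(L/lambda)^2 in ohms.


Rr = 80 * pi^2 * (0.016400)^2 = 80 * 9.869604 * 2.689600e-04 = 0.2124 ohm

0.2124 ohm


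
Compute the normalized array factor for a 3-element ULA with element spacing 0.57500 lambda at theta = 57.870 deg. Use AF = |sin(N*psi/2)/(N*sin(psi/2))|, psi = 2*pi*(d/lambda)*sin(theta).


psi = 2*pi*0.57500*sin(57.870 deg) = 3.059503 rad
AF = |sin(3*3.059503/2) / (3*sin(3.059503/2))| = 0.3311

0.3311


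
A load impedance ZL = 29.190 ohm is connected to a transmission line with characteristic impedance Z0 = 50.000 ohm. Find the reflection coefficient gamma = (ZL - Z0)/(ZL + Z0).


gamma = (29.190 - 50.000) / (29.190 + 50.000) = -0.2628

-0.2628


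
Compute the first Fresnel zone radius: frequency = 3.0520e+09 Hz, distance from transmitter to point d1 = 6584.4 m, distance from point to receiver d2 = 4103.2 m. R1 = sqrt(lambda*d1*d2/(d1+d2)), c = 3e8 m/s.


lambda = c / f = 3.0000e+08 / 3.0520e+09 = 0.09829620 m
R1 = sqrt(0.09829620 * 6584.4 * 4103.2 / (6584.4 + 4103.2)) = 15.76 m

15.76 m


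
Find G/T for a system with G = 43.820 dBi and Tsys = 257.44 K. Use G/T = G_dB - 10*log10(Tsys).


G/T = 43.820 - 10*log10(257.44) = 43.820 - 24.10676 = 19.71 dB/K

19.71 dB/K


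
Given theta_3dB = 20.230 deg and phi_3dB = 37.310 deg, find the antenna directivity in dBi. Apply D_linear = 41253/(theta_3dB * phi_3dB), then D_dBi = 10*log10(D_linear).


D_linear = 41253 / (20.230 * 37.310) = 54.65557
D_dBi = 10 * log10(54.65557) = 17.38 dBi

17.38 dBi


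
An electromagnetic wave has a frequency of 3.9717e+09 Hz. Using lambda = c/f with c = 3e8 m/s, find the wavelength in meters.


lambda = c / f = 3.0000e+08 / 3.9717e+09 = 0.07553 m

0.07553 m


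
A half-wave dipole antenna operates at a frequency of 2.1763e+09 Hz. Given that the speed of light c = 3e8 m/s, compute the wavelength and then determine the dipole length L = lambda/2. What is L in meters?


lambda = c / f = 3.0000e+08 / 2.1763e+09 = 0.1378486 m
L = lambda / 2 = 0.1378486 / 2 = 0.06892 m

0.06892 m


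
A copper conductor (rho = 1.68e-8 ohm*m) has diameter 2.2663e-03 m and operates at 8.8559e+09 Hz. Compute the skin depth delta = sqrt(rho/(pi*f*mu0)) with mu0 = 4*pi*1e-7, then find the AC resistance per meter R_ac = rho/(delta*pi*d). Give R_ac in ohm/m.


delta = sqrt(1.68e-8 / (pi * 8.8559e+09 * 4*pi*1e-7)) = 6.931998e-07 m
R_ac = 1.68e-8 / (6.931998e-07 * pi * 2.2663e-03) = 3.404 ohm/m

3.404 ohm/m


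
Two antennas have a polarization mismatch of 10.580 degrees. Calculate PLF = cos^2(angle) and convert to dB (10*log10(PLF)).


PLF_linear = cos^2(10.580 deg) = 0.9662880
PLF_dB = 10 * log10(0.9662880) = -0.1489 dB

-0.1489 dB


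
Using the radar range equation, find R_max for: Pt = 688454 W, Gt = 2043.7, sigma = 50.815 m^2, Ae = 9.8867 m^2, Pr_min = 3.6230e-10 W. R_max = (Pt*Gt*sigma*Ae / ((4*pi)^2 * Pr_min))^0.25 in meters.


R^4 = 688454*2043.7*50.815*9.8867 / ((4*pi)^2 * 3.6230e-10) = 1.235513e+19
R_max = 1.235513e+19^0.25 = 59287 m

59287 m


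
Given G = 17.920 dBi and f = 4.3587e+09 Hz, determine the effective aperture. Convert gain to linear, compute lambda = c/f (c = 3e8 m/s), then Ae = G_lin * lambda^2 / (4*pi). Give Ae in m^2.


lambda = c / f = 3.0000e+08 / 4.3587e+09 = 0.06882786 m
G_linear = 10^(17.920/10) = 61.94411
Ae = G_linear * lambda^2 / (4*pi) = 61.94411 * 0.06882786^2 / (4*pi) = 0.02335 m^2

0.02335 m^2


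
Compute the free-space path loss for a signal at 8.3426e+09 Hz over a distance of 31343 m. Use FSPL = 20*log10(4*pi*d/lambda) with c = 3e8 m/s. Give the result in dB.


lambda = c / f = 3.0000e+08 / 8.3426e+09 = 0.03596001 m
FSPL = 20 * log10(4*pi*31343/0.03596001) = 140.8 dB

140.8 dB


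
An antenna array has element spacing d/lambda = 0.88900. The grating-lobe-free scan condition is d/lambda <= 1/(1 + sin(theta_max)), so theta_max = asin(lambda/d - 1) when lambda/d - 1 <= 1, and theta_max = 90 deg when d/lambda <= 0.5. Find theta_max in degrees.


lambda/d - 1 = 1/0.88900 - 1 = 0.1248594
theta_max = asin(0.1248594) = 7.173 deg

7.173 deg


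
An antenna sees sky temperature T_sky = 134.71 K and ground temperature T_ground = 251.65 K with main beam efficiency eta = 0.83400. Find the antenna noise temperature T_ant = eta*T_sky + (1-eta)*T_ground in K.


T_ant = 0.83400 * 134.71 + (1 - 0.83400) * 251.65 = 154.1 K

154.1 K


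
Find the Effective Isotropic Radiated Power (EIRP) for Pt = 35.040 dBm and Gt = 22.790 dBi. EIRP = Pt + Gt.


EIRP = Pt + Gt = 35.040 + 22.790 = 57.83 dBm

57.83 dBm


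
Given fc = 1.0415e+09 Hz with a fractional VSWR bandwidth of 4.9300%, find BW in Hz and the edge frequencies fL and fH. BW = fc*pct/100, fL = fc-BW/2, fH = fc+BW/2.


BW = 1.0415e+09 * 4.9300/100 = 5.134595e+07 Hz
fL = 1.0415e+09 - 5.134595e+07/2 = 1.016e+09 Hz
fH = 1.0415e+09 + 5.134595e+07/2 = 1.067e+09 Hz

BW=5.135e+07 Hz, fL=1.016e+09 Hz, fH=1.067e+09 Hz


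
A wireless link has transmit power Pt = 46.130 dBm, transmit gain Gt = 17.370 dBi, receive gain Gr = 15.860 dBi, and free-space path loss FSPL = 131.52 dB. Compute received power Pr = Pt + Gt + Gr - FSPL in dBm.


Pr = 46.130 + 17.370 + 15.860 - 131.52 = -52.16 dBm

-52.16 dBm


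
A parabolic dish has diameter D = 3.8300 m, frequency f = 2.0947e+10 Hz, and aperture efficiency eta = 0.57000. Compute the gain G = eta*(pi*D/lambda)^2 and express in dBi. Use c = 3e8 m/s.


lambda = c / f = 3.0000e+08 / 2.0947e+10 = 0.01432186 m
G_linear = 0.57000 * (pi * 3.8300 / 0.01432186)^2 = 402321.6
G_dBi = 10 * log10(402321.6) = 56.05 dBi

56.05 dBi


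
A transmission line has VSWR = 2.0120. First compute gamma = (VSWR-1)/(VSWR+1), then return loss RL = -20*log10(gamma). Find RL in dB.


gamma = (2.0120 - 1) / (2.0120 + 1) = 0.3359894
RL = -20 * log10(0.3359894) = 9.473 dB

9.473 dB


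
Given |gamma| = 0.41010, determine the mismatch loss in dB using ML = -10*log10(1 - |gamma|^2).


ML = -10 * log10(1 - 0.41010^2) = -10 * log10(0.83181799) = 0.7997 dB

0.7997 dB


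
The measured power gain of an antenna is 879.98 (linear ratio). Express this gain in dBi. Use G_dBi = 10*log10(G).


G_dBi = 10 * log10(879.98) = 29.44 dBi

29.44 dBi


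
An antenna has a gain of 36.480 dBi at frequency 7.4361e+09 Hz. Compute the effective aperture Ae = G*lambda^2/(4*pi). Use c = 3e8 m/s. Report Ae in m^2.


lambda = c / f = 3.0000e+08 / 7.4361e+09 = 0.04034373 m
G_linear = 10^(36.480/10) = 4446.313
Ae = G_linear * lambda^2 / (4*pi) = 4446.313 * 0.04034373^2 / (4*pi) = 0.5759 m^2

0.5759 m^2


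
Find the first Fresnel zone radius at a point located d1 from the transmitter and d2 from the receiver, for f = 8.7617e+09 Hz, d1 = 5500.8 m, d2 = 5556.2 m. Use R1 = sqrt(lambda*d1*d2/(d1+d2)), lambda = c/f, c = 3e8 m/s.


lambda = c / f = 3.0000e+08 / 8.7617e+09 = 0.03423993 m
R1 = sqrt(0.03423993 * 5500.8 * 5556.2 / (5500.8 + 5556.2)) = 9.729 m

9.729 m


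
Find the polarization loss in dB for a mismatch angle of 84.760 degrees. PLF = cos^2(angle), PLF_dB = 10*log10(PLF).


PLF_linear = cos^2(84.760 deg) = 8.340770e-03
PLF_dB = 10 * log10(8.340770e-03) = -20.79 dB

-20.79 dB


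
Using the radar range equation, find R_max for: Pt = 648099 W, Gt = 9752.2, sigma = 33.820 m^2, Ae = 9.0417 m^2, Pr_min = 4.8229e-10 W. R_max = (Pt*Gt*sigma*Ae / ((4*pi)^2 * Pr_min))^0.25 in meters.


R^4 = 648099*9752.2*33.820*9.0417 / ((4*pi)^2 * 4.8229e-10) = 2.537696e+19
R_max = 2.537696e+19^0.25 = 70976 m

70976 m


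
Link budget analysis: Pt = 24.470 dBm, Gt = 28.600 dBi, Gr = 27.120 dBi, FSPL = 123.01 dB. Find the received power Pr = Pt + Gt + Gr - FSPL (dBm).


Pr = 24.470 + 28.600 + 27.120 - 123.01 = -42.82 dBm

-42.82 dBm


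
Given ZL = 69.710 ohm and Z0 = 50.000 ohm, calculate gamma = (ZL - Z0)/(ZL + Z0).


gamma = (69.710 - 50.000) / (69.710 + 50.000) = 0.1646

0.1646


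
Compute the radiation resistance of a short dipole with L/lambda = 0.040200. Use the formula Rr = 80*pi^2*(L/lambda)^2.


Rr = 80 * pi^2 * (0.040200)^2 = 80 * 9.869604 * 1.616040e-03 = 1.276 ohm

1.276 ohm


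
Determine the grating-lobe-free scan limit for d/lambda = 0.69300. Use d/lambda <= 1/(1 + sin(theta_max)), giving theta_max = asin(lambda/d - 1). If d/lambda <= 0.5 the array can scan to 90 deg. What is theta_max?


lambda/d - 1 = 1/0.69300 - 1 = 0.4430014
theta_max = asin(0.4430014) = 26.30 deg

26.30 deg


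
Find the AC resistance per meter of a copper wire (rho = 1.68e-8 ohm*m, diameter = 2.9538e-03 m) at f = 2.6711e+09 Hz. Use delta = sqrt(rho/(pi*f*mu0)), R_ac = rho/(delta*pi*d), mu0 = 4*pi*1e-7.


delta = sqrt(1.68e-8 / (pi * 2.6711e+09 * 4*pi*1e-7)) = 1.262204e-06 m
R_ac = 1.68e-8 / (1.262204e-06 * pi * 2.9538e-03) = 1.434 ohm/m

1.434 ohm/m


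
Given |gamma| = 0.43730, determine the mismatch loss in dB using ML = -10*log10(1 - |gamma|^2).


ML = -10 * log10(1 - 0.43730^2) = -10 * log10(0.80876871) = 0.9218 dB

0.9218 dB


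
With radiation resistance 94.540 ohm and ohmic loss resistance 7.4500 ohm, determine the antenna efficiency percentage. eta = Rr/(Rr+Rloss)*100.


eta = 94.540 / (94.540 + 7.4500) * 100 = 92.70%

92.70%
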